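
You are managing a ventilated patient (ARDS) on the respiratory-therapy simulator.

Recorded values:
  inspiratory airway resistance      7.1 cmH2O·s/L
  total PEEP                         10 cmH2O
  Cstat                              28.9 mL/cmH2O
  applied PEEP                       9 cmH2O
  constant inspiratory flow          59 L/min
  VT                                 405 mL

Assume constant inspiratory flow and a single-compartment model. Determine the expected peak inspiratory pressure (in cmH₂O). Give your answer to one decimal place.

31.0

Flow: 59 L/min ÷ 60 = 0.9833 L/s.
Total PEEP = 10 cmH2O (set 9 + intrinsic 1); this is the baseline alveolar pressure.
Equation of motion (constant flow): PIP = Vt/C + R·V̇ + PEEP.
PIP = 405/28.9 + 7.1×0.9833 + 10 = 14.014 + 6.981 + 10 = 30.995 cmH2O.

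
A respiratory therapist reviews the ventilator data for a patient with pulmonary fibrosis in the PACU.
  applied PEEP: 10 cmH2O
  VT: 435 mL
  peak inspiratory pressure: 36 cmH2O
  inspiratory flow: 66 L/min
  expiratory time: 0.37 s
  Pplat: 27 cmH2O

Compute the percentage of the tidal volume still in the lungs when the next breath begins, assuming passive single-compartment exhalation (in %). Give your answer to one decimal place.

Flow: 66 L/min ÷ 60 = 1.1 L/s.
R = (PIP − Pplat)/V̇ = (36 − 27) / 1.1 = 9.0/1.1 = 8.182 cmH2O·s/L.
C = Vt/(Pplat − PEEP) = 435.0 / (27 − 10) = 435.0/17.0 = 25.588 mL/cmH2O.
τ = R × C = 8.182 × 0.02559 L/cmH2O = 0.2094 s.
Fraction remaining at end-expiration = e^(−Te/τ) = e^(−0.37/0.2094) = 0.1709 → 17.09%.

17.1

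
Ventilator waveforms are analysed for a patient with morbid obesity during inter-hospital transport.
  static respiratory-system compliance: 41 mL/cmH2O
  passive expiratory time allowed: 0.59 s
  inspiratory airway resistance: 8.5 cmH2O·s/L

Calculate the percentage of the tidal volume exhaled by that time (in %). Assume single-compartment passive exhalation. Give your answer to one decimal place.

τ = R × C = 8.5 × 41 mL/cmH2O = 8.5 × 0.041 L/cmH2O = 0.3485 s.
Passive exhalation: V(t)/V₀ = e^(−t/τ) = e^(−0.59/0.3485) = 0.184.
Fraction exhaled = 1 − 0.184 = 0.816 → 81.6%.

81.6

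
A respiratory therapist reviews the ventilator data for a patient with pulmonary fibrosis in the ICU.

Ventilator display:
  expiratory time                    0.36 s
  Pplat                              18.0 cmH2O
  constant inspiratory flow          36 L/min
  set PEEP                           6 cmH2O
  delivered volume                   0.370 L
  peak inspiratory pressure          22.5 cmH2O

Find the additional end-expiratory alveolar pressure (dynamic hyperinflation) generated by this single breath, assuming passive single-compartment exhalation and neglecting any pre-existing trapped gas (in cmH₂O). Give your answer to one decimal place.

Flow: 36 L/min ÷ 60 = 0.6 L/s.
R = (PIP − Pplat)/V̇ = (22.5 − 18.0) / 0.6 = 4.5/0.6 = 7.5 cmH2O·s/L.
C = Vt/(Pplat − PEEP) = 370.0 / (18.0 − 6) = 370.0/12.0 = 30.833 mL/cmH2O.
τ = R × C = 7.5 × 0.03083 L/cmH2O = 0.2312 s.
Fraction remaining = e^(−Te/τ) = e^(−0.36/0.2312) = 0.2107; trapped volume = 370.0 × 0.2107 = 77.959 mL.
Additional alveolar pressure from trapping ≈ V_trapped / C = 77.959 / 30.833 = 2.528 cmH2O.

2.5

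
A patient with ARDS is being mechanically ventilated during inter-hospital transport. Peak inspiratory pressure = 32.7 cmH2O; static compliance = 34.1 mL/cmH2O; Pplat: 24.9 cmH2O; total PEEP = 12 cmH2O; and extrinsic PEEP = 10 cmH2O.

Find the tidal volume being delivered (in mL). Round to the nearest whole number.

440

End-expiratory occlusion gives total PEEP = 12 cmH2O (intrinsic PEEP = 12 − 10 = 2). Use total PEEP for the elastic gradient.
Vt = Cstat × (Pplat − PEEPtotal) = 34.1 × (24.9 − 12) = 34.1 × 12.9 = 439.89 mL.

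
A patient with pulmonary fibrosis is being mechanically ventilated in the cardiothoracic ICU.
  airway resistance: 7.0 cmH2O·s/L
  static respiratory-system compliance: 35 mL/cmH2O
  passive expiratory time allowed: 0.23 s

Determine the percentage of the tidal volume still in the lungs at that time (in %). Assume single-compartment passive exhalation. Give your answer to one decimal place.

39.1

τ = R × C = 7.0 × 35 mL/cmH2O = 7.0 × 0.035 L/cmH2O = 0.245 s.
Passive exhalation: V(t)/V₀ = e^(−t/τ) = e^(−0.23/0.245) = 0.3911.
Fraction remaining = 0.3911 → 39.11%.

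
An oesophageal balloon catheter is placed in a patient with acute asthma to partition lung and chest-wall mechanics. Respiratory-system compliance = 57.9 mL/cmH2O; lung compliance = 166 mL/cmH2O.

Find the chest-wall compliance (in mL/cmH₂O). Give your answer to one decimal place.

88.9

1/Ccw = 1/Crs − 1/CL.
1/Ccw = 1/57.9 − 1/166 = 0.01125.
Ccw = 88.889 mL/cmH2O.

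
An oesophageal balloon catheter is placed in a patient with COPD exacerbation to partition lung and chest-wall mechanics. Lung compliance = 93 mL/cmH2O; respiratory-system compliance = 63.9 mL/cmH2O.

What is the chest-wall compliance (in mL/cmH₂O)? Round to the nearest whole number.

1/Ccw = 1/Crs − 1/CL.
1/Ccw = 1/63.9 − 1/93 = 0.004897.
Ccw = 204.21 mL/cmH2O.

204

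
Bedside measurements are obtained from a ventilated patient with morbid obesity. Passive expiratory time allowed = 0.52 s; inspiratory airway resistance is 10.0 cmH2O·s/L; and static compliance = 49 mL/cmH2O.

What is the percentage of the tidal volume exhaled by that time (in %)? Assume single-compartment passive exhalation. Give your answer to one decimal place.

65.4

τ = R × C = 10.0 × 49 mL/cmH2O = 10.0 × 0.049 L/cmH2O = 0.49 s.
Passive exhalation: V(t)/V₀ = e^(−t/τ) = e^(−0.52/0.49) = 0.346.
Fraction exhaled = 1 − 0.346 = 0.654 → 65.4%.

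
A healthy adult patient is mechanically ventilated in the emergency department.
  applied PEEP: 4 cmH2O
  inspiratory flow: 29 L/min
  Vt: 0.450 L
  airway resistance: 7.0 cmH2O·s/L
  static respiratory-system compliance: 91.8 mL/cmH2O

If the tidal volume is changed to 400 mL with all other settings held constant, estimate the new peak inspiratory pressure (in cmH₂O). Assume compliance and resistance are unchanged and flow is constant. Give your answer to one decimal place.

Flow: 29 L/min ÷ 60 = 0.4833 L/s.
PIP = Vt/C + R·V̇ + PEEP (constant-flow equation of motion).
Only the elastic term changes: ΔPIP = ΔVt / C = (400 − 450) / 91.8 = -0.5447 cmH2O.
Original PIP = 450/91.8 + 7.0×0.4833 + 4 = 12.285 cmH2O; new PIP = 12.285 + (-0.5447) = 11.74 cmH2O.

11.7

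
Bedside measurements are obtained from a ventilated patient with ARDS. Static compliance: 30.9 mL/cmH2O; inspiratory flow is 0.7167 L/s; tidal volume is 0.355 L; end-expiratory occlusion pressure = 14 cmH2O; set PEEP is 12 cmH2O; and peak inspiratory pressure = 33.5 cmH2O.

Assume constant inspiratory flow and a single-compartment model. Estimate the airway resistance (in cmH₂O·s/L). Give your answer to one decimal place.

11.2

Total PEEP = 14 cmH2O (set 12 + intrinsic 2); this is the baseline alveolar pressure.
Equation of motion (constant flow): PIP = Vt/C + R·V̇ + PEEP.
R·V̇ = PIP − Vt/C − PEEP = 33.5 − 355/30.9 − 14 = 33.5 − 11.489 − 14 = 8.011 cmH2O.
R = 8.011 / 0.7167 = 11.178 cmH2O·s/L.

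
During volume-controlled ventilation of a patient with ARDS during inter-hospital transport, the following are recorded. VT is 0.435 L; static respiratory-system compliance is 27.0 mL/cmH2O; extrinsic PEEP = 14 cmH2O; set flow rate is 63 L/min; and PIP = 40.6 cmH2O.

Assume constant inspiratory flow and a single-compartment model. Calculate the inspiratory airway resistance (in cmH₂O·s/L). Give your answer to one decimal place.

Flow: 63 L/min ÷ 60 = 1.05 L/s.
Equation of motion (constant flow): PIP = Vt/C + R·V̇ + PEEP.
R·V̇ = PIP − Vt/C − PEEP = 40.6 − 435/27.0 − 14 = 40.6 − 16.111 − 14 = 10.489 cmH2O.
R = 10.489 / 1.05 = 9.99 cmH2O·s/L.

10.0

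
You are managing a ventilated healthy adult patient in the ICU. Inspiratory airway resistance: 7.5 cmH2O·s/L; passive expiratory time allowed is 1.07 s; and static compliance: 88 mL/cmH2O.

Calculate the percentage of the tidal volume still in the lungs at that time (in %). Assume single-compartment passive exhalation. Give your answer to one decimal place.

19.8

τ = R × C = 7.5 × 88 mL/cmH2O = 7.5 × 0.088 L/cmH2O = 0.66 s.
Passive exhalation: V(t)/V₀ = e^(−t/τ) = e^(−1.07/0.66) = 0.1977.
Fraction remaining = 0.1977 → 19.77%.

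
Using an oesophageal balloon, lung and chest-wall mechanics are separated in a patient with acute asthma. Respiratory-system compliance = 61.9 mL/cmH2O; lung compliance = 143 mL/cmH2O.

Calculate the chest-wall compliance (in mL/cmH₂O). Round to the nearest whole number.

109

1/Ccw = 1/Crs − 1/CL.
1/Ccw = 1/61.9 − 1/143 = 0.009162.
Ccw = 109.15 mL/cmH2O.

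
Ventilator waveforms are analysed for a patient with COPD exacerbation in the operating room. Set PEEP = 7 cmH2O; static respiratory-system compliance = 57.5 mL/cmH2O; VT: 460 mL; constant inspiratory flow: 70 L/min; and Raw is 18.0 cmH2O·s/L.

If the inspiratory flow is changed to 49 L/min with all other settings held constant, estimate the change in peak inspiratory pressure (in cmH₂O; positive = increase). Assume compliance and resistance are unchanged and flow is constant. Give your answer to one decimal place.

-6.3

Flow: 70 L/min ÷ 60 = 1.1667 L/s.
New flow: 49 L/min ÷ 60 = 0.8167 L/s.
PIP = Vt/C + R·V̇ + PEEP (constant-flow equation of motion).
Only the resistive term changes: ΔPIP = R × ΔV̇ = 18.0 × (0.8167 − 1.1667) = 18.0 × -0.35 = -6.3 cmH2O.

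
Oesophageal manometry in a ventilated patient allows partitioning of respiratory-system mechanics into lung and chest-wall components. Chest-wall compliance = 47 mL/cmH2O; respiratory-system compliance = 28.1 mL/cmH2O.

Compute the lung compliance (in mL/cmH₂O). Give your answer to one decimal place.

69.9

1/CL = 1/Crs − 1/Ccw.
1/CL = 1/28.1 − 1/47 = 0.01431.
CL = 69.881 mL/cmH2O.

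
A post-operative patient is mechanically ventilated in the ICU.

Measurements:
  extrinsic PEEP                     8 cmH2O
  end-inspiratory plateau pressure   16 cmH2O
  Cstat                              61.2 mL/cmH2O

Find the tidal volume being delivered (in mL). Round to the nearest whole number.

Vt = Cstat × (Pplat − PEEP) = 61.2 × (16 − 8) = 61.2 × 8.0 = 489.6 mL.

490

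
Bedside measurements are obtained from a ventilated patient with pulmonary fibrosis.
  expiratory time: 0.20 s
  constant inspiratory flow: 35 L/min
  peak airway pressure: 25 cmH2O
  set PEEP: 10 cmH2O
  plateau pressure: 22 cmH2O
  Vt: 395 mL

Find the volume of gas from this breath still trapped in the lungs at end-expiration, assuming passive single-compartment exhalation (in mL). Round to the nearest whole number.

121

Flow: 35 L/min ÷ 60 = 0.5833 L/s.
R = (PIP − Pplat)/V̇ = (25 − 22) / 0.5833 = 3.0/0.5833 = 5.143 cmH2O·s/L.
C = Vt/(Pplat − PEEP) = 395.0 / (22 − 10) = 395.0/12.0 = 32.917 mL/cmH2O.
τ = R × C = 5.143 × 0.03292 L/cmH2O = 0.1693 s.
Fraction remaining = e^(−Te/τ) = e^(−0.20/0.1693) = 0.3069.
Trapped volume = 395.0 × 0.3069 = 121.23 mL.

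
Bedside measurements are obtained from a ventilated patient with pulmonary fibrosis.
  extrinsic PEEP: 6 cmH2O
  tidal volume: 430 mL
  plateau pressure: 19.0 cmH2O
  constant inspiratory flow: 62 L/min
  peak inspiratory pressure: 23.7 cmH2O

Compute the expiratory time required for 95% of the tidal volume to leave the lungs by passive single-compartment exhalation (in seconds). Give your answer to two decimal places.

0.45

Flow: 62 L/min ÷ 60 = 1.0333 L/s.
R = (PIP − Pplat)/V̇ = (23.7 − 19.0) / 1.0333 = 4.7/1.0333 = 4.549 cmH2O·s/L.
C = Vt/(Pplat − PEEP) = 430.0 / (19.0 − 6) = 430.0/13.0 = 33.077 mL/cmH2O.
τ = R × C = 4.549 × 0.03308 L/cmH2O = 0.1505 s.
t = −τ·ln(1 − 0.95) = −0.1505·ln(0.05) = 0.4509 s.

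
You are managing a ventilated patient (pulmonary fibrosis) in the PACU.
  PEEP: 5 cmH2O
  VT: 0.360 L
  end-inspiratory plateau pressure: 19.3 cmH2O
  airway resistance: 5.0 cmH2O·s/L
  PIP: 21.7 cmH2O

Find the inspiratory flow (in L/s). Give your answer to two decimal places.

flow = (PIP − Pplat) / Raw = 2.4 / 5.0 = 0.48 L/s.

0.48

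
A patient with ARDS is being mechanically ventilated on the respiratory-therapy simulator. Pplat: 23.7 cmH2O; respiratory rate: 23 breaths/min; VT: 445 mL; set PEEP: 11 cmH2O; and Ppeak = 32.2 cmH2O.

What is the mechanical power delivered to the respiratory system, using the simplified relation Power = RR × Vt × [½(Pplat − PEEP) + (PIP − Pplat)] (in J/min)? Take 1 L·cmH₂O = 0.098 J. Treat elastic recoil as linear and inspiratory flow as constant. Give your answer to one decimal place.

Per-breath work = Vt × [½(Pplat−PEEP) + (PIP−Pplat)] = 0.445 × [0.5×12.7 + 8.5] = 0.445 × 14.85 = 6.608 L·cmH2O.
Power = 23 × 6.608 = 151.98 L·cmH2O/min.
× 0.098 J/(L·cmH2O) → 14.894 J/min.

14.9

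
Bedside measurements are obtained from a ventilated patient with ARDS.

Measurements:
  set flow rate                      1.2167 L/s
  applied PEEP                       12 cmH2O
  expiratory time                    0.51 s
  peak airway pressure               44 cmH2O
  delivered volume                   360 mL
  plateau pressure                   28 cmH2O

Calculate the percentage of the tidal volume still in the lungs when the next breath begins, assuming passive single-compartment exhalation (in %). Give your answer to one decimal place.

17.8

R = (PIP − Pplat)/V̇ = (44 − 28) / 1.2167 = 16.0/1.2167 = 13.15 cmH2O·s/L.
C = Vt/(Pplat − PEEP) = 360.0 / (28 − 12) = 360.0/16.0 = 22.5 mL/cmH2O.
τ = R × C = 13.15 × 0.0225 L/cmH2O = 0.2959 s.
Fraction remaining at end-expiration = e^(−Te/τ) = e^(−0.51/0.2959) = 0.1784 → 17.84%.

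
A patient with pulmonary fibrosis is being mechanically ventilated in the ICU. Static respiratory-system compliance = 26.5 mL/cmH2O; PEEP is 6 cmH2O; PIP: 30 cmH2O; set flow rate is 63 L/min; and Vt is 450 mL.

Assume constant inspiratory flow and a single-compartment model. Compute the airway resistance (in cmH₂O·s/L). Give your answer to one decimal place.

6.7

Flow: 63 L/min ÷ 60 = 1.05 L/s.
Equation of motion (constant flow): PIP = Vt/C + R·V̇ + PEEP.
R·V̇ = PIP − Vt/C − PEEP = 30 − 450/26.5 − 6 = 30 − 16.981 − 6 = 7.019 cmH2O.
R = 7.019 / 1.05 = 6.685 cmH2O·s/L.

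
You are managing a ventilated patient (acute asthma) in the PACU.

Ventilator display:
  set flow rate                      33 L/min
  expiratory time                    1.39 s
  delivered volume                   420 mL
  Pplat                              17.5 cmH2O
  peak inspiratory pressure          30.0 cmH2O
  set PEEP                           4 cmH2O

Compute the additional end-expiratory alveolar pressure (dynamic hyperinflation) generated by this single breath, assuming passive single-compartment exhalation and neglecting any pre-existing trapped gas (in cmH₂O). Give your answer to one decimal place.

1.9

Flow: 33 L/min ÷ 60 = 0.55 L/s.
R = (PIP − Pplat)/V̇ = (30.0 − 17.5) / 0.55 = 12.5/0.55 = 22.727 cmH2O·s/L.
C = Vt/(Pplat − PEEP) = 420.0 / (17.5 − 4) = 420.0/13.5 = 31.111 mL/cmH2O.
τ = R × C = 22.727 × 0.03111 L/cmH2O = 0.707 s.
Fraction remaining = e^(−Te/τ) = e^(−1.39/0.707) = 0.14; trapped volume = 420.0 × 0.14 = 58.8 mL.
Additional alveolar pressure from trapping ≈ V_trapped / C = 58.8 / 31.111 = 1.89 cmH2O.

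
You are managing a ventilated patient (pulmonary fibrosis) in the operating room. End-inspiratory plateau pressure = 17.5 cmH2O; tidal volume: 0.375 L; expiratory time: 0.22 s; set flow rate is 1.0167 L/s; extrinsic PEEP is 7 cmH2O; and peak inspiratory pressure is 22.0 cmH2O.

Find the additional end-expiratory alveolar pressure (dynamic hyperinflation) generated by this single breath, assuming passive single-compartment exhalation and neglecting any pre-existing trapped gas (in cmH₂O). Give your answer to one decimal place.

R = (PIP − Pplat)/V̇ = (22.0 − 17.5) / 1.0167 = 4.5/1.0167 = 4.426 cmH2O·s/L.
C = Vt/(Pplat − PEEP) = 375.0 / (17.5 − 7) = 375.0/10.5 = 35.714 mL/cmH2O.
τ = R × C = 4.426 × 0.03571 L/cmH2O = 0.1581 s.
Fraction remaining = e^(−Te/τ) = e^(−0.22/0.1581) = 0.2487; trapped volume = 375.0 × 0.2487 = 93.263 mL.
Additional alveolar pressure from trapping ≈ V_trapped / C = 93.263 / 35.714 = 2.611 cmH2O.

2.6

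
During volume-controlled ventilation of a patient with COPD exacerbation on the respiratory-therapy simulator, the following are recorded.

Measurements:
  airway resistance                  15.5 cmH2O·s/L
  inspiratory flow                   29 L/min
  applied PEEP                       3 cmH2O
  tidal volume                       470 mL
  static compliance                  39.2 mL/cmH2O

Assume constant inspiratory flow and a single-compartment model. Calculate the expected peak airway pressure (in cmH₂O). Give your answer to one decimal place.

22.5

Flow: 29 L/min ÷ 60 = 0.4833 L/s.
Equation of motion (constant flow): PIP = Vt/C + R·V̇ + PEEP.
PIP = 470/39.2 + 15.5×0.4833 + 3 = 11.99 + 7.491 + 3 = 22.481 cmH2O.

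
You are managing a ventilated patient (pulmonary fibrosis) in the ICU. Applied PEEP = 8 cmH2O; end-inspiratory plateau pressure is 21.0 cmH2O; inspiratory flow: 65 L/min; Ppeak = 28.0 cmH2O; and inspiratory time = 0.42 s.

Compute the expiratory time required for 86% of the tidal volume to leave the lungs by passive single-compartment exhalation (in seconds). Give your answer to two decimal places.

Flow: 65 L/min ÷ 60 = 1.0833 L/s.
Vt = flow × Ti = 1.0833 L/s × 0.42 s × 1000 mL/L = 454.99 mL.
R = (PIP − Pplat)/V̇ = (28.0 − 21.0) / 1.0833 = 7.0/1.0833 = 6.462 cmH2O·s/L.
C = Vt/(Pplat − PEEP) = 454.99 / (21.0 − 8) = 454.99/13.0 = 34.999 mL/cmH2O.
τ = R × C = 6.462 × 0.035 L/cmH2O = 0.2262 s.
t = −τ·ln(1 − 0.86) = −0.2262·ln(0.14) = 0.4447 s.

0.44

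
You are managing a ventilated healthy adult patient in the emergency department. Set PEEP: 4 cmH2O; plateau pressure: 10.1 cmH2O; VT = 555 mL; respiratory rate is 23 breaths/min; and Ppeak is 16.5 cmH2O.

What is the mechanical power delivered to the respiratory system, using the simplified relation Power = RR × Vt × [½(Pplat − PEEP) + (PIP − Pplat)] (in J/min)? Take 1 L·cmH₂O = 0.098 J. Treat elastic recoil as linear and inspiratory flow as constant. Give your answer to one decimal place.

11.8

Per-breath work = Vt × [½(Pplat−PEEP) + (PIP−Pplat)] = 0.555 × [0.5×6.1 + 6.4] = 0.555 × 9.45 = 5.245 L·cmH2O.
Power = 23 × 5.245 = 120.64 L·cmH2O/min.
× 0.098 J/(L·cmH2O) → 11.823 J/min.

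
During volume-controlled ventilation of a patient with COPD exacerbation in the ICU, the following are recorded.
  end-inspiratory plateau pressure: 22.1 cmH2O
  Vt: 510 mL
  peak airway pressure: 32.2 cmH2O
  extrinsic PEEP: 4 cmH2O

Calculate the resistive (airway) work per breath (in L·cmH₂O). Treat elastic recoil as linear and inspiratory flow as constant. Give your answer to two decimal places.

5.15

With constant inspiratory flow the resistive pressure is constant at PIP − Pplat = 32.2 − 22.1 = 10.1 cmH2O, so resistive work = 10.1 × 0.510 = 5.151 L·cmH2O.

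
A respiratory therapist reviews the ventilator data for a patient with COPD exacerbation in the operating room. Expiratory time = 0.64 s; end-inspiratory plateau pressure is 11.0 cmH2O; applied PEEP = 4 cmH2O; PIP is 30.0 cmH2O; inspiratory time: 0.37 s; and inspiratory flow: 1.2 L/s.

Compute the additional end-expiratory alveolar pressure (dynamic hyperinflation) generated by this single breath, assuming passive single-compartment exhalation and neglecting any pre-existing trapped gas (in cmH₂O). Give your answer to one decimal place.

Vt = flow × Ti = 1.2 L/s × 0.37 s × 1000 mL/L = 444.0 mL.
R = (PIP − Pplat)/V̇ = (30.0 − 11.0) / 1.2 = 19.0/1.2 = 15.833 cmH2O·s/L.
C = Vt/(Pplat − PEEP) = 444.0 / (11.0 − 4) = 444.0/7.0 = 63.429 mL/cmH2O.
τ = R × C = 15.833 × 0.06343 L/cmH2O = 1.004 s.
Fraction remaining = e^(−Te/τ) = e^(−0.64/1.004) = 0.5286; trapped volume = 444.0 × 0.5286 = 234.7 mL.
Additional alveolar pressure from trapping ≈ V_trapped / C = 234.7 / 63.429 = 3.7 cmH2O.

3.7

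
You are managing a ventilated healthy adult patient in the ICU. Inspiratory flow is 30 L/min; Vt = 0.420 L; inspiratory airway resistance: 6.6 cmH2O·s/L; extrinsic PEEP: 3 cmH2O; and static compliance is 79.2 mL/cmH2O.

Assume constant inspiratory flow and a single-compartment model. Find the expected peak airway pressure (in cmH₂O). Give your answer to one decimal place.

11.6

Flow: 30 L/min ÷ 60 = 0.5 L/s.
Equation of motion (constant flow): PIP = Vt/C + R·V̇ + PEEP.
PIP = 420/79.2 + 6.6×0.5 + 3 = 5.303 + 3.3 + 3 = 11.603 cmH2O.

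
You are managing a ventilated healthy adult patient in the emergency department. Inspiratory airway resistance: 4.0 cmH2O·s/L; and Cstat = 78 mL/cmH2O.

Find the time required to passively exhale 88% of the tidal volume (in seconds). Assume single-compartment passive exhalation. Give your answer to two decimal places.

0.66

τ = R × C = 4.0 × 78 mL/cmH2O = 4.0 × 0.078 L/cmH2O = 0.312 s.
Exhaled fraction f = 1 − e^(−t/τ) → t = −τ·ln(1 − f) = −0.312·ln(0.12) = 0.6615 s.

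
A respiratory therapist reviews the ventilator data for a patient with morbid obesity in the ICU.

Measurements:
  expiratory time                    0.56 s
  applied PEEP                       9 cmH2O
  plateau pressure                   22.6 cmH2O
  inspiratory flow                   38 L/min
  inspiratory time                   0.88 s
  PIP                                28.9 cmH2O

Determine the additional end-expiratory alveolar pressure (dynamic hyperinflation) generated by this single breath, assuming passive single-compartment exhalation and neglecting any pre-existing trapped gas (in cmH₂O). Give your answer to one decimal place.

3.4

Flow: 38 L/min ÷ 60 = 0.6333 L/s.
Vt = flow × Ti = 0.6333 L/s × 0.88 s × 1000 mL/L = 557.3 mL.
R = (PIP − Pplat)/V̇ = (28.9 − 22.6) / 0.6333 = 6.3/0.6333 = 9.948 cmH2O·s/L.
C = Vt/(Pplat − PEEP) = 557.3 / (22.6 − 9) = 557.3/13.6 = 40.978 mL/cmH2O.
τ = R × C = 9.948 × 0.04098 L/cmH2O = 0.4077 s.
Fraction remaining = e^(−Te/τ) = e^(−0.56/0.4077) = 0.2532; trapped volume = 557.3 × 0.2532 = 141.11 mL.
Additional alveolar pressure from trapping ≈ V_trapped / C = 141.11 / 40.978 = 3.444 cmH2O.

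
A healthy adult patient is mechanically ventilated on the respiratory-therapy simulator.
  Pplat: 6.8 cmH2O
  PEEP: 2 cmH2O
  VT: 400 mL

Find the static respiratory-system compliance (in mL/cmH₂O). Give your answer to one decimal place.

83.3

Cstat = Vt / (Pplat − PEEP) = 400 / (6.8 − 2) = 400 / 4.8 = 83.333 mL/cmH2O.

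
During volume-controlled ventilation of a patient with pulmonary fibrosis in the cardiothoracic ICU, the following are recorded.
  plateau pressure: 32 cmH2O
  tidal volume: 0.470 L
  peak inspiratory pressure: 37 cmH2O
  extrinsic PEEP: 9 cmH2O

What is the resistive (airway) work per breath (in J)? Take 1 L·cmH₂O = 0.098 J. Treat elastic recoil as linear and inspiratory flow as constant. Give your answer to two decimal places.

With constant inspiratory flow the resistive pressure is constant at PIP − Pplat = 37 − 32 = 5.0 cmH2O, so resistive work = 5.0 × 0.470 = 2.35 L·cmH2O.
× 0.098 J/(L·cmH2O) → 0.2303 J.

0.23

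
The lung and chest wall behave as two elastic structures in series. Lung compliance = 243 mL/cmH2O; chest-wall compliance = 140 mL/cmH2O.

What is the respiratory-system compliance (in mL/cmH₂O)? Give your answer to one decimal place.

Lung and chest wall are elastances in series: 1/Crs = 1/CL + 1/Ccw.
1/Crs = 1/243 + 1/140 = 0.01126.
Crs = 88.81 mL/cmH2O.

88.8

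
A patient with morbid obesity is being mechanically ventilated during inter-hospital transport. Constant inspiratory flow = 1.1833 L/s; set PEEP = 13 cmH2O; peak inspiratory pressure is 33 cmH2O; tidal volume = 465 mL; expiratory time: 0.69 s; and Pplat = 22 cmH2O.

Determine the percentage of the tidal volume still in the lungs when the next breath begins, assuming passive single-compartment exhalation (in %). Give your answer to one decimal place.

R = (PIP − Pplat)/V̇ = (33 − 22) / 1.1833 = 11.0/1.1833 = 9.296 cmH2O·s/L.
C = Vt/(Pplat − PEEP) = 465.0 / (22 − 13) = 465.0/9.0 = 51.667 mL/cmH2O.
τ = R × C = 9.296 × 0.05167 L/cmH2O = 0.4803 s.
Fraction remaining at end-expiration = e^(−Te/τ) = e^(−0.69/0.4803) = 0.2377 → 23.77%.

23.8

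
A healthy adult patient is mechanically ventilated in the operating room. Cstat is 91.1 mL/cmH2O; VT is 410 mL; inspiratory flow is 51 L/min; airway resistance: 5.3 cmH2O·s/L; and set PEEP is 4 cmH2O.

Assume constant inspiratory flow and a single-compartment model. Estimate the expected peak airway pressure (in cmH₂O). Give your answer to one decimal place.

13.0

Flow: 51 L/min ÷ 60 = 0.85 L/s.
Equation of motion (constant flow): PIP = Vt/C + R·V̇ + PEEP.
PIP = 410/91.1 + 5.3×0.85 + 4 = 4.501 + 4.505 + 4 = 13.006 cmH2O.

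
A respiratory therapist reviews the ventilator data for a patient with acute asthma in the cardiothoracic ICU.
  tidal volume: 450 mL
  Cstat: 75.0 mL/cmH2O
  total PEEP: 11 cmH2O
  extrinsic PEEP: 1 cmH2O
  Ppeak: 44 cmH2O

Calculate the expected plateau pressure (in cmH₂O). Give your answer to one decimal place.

End-expiratory occlusion gives total PEEP = 11 cmH2O (intrinsic PEEP = 11 − 1 = 10). Use total PEEP for the elastic gradient.
Pplat = PEEPtotal + Vt / Cstat = 11 + 450 / 75.0 = 11 + 6.0 = 17.0 cmH2O.

17.0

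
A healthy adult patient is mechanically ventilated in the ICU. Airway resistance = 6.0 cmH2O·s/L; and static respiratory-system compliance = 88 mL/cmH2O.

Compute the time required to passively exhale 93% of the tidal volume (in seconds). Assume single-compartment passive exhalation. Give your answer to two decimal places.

1.40

τ = R × C = 6.0 × 88 mL/cmH2O = 6.0 × 0.088 L/cmH2O = 0.528 s.
Exhaled fraction f = 1 − e^(−t/τ) → t = −τ·ln(1 − f) = −0.528·ln(0.07) = 1.404 s.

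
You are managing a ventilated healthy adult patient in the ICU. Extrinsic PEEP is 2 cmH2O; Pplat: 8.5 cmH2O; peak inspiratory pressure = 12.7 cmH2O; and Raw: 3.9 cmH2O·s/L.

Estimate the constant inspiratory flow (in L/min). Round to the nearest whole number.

flow = (PIP − Pplat) / Raw = (12.7 − 8.5) / 3.9 = 1.077 L/s × 60 = 64.62 L/min.

65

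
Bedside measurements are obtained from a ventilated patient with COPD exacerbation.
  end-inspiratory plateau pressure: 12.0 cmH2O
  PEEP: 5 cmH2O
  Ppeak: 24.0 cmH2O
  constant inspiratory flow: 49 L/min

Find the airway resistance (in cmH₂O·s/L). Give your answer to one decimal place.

14.7

Flow: 49 L/min ÷ 60 = 0.8167 L/s.
Raw = (PIP − Pplat) / flow = (24.0 − 12.0) / 0.8167 = 12.0 / 0.8167 = 14.693 cmH2O·s/L.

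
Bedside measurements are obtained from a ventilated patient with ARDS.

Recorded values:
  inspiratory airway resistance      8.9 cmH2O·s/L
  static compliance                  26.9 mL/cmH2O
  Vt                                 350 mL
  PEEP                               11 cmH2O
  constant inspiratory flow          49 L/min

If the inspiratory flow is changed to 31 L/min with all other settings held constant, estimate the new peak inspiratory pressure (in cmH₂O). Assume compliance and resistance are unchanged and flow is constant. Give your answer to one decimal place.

28.6

Flow: 49 L/min ÷ 60 = 0.8167 L/s.
New flow: 31 L/min ÷ 60 = 0.5167 L/s.
PIP = Vt/C + R·V̇ + PEEP (constant-flow equation of motion).
Only the resistive term changes: ΔPIP = R × ΔV̇ = 8.9 × (0.5167 − 0.8167) = 8.9 × -0.3 = -2.67 cmH2O.
Original PIP = 350/26.9 + 8.9×0.8167 + 11 = 31.28 cmH2O; new PIP = 31.28 + (-2.67) = 28.61 cmH2O.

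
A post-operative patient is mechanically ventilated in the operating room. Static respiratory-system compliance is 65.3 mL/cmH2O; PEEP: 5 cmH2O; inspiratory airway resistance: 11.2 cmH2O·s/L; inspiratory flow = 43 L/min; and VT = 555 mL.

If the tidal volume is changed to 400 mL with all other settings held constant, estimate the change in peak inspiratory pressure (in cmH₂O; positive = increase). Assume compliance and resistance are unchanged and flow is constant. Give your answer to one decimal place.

-2.4

PIP = Vt/C + R·V̇ + PEEP (constant-flow equation of motion).
Only the elastic term changes: ΔPIP = ΔVt / C = (400 − 555) / 65.3 = -2.374 cmH2O.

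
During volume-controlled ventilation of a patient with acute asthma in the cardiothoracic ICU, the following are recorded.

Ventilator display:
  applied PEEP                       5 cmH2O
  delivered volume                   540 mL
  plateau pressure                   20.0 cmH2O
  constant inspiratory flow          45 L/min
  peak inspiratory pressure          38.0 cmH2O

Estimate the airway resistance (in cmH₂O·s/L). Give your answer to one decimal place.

24.0

Flow: 45 L/min ÷ 60 = 0.75 L/s.
Raw = (PIP − Pplat) / flow = (38.0 − 20.0) / 0.75 = 18.0 / 0.75 = 24.0 cmH2O·s/L.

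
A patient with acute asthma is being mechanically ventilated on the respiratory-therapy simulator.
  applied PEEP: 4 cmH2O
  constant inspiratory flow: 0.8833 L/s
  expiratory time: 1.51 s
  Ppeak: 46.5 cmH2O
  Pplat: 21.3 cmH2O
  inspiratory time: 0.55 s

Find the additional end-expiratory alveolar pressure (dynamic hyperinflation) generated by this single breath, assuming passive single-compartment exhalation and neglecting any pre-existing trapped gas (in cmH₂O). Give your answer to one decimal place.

2.6

Vt = flow × Ti = 0.8833 L/s × 0.55 s × 1000 mL/L = 485.82 mL.
R = (PIP − Pplat)/V̇ = (46.5 − 21.3) / 0.8833 = 25.2/0.8833 = 28.529 cmH2O·s/L.
C = Vt/(Pplat − PEEP) = 485.82 / (21.3 − 4) = 485.82/17.3 = 28.082 mL/cmH2O.
τ = R × C = 28.529 × 0.02808 L/cmH2O = 0.8011 s.
Fraction remaining = e^(−Te/τ) = e^(−1.51/0.8011) = 0.1518; trapped volume = 485.82 × 0.1518 = 73.747 mL.
Additional alveolar pressure from trapping ≈ V_trapped / C = 73.747 / 28.082 = 2.626 cmH2O.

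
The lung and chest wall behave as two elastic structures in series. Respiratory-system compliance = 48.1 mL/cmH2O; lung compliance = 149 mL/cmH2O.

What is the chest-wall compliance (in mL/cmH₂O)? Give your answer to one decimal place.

1/Ccw = 1/Crs − 1/CL.
1/Ccw = 1/48.1 − 1/149 = 0.01408.
Ccw = 71.023 mL/cmH2O.

71.0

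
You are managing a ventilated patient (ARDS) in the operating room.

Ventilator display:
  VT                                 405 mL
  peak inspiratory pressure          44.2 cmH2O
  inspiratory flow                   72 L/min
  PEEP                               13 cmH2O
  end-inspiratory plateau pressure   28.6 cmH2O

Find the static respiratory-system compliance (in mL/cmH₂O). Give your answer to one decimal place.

26.0

Cstat = Vt / (Pplat − PEEP) = 405 / (28.6 − 13) = 405 / 15.6 = 25.962 mL/cmH2O.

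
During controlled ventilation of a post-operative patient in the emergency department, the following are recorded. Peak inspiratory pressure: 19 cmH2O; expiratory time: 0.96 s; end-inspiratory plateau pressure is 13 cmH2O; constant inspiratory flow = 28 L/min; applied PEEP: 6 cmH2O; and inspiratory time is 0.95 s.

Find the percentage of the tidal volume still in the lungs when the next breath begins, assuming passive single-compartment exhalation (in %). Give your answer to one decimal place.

Flow: 28 L/min ÷ 60 = 0.4667 L/s.
Vt = flow × Ti = 0.4667 L/s × 0.95 s × 1000 mL/L = 443.37 mL.
R = (PIP − Pplat)/V̇ = (19 − 13) / 0.4667 = 6.0/0.4667 = 12.856 cmH2O·s/L.
C = Vt/(Pplat − PEEP) = 443.37 / (13 − 6) = 443.37/7.0 = 63.339 mL/cmH2O.
τ = R × C = 12.856 × 0.06334 L/cmH2O = 0.8143 s.
Fraction remaining at end-expiration = e^(−Te/τ) = e^(−0.96/0.8143) = 0.3076 → 30.76%.

30.8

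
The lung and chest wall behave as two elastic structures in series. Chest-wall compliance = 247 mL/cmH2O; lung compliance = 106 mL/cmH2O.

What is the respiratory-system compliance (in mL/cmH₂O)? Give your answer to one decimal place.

74.2

Lung and chest wall are elastances in series: 1/Crs = 1/CL + 1/Ccw.
1/Crs = 1/106 + 1/247 = 0.01348.
Crs = 74.184 mL/cmH2O.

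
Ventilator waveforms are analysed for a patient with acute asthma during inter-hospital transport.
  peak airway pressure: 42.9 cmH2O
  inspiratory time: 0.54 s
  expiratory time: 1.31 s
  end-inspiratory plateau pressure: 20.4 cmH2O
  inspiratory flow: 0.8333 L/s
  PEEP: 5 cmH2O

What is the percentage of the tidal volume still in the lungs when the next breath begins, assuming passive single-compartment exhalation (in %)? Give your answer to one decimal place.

Vt = flow × Ti = 0.8333 L/s × 0.54 s × 1000 mL/L = 449.98 mL.
R = (PIP − Pplat)/V̇ = (42.9 − 20.4) / 0.8333 = 22.5/0.8333 = 27.001 cmH2O·s/L.
C = Vt/(Pplat − PEEP) = 449.98 / (20.4 − 5) = 449.98/15.4 = 29.219 mL/cmH2O.
τ = R × C = 27.001 × 0.02922 L/cmH2O = 0.789 s.
Fraction remaining at end-expiration = e^(−Te/τ) = e^(−1.31/0.789) = 0.1901 → 19.01%.

19.0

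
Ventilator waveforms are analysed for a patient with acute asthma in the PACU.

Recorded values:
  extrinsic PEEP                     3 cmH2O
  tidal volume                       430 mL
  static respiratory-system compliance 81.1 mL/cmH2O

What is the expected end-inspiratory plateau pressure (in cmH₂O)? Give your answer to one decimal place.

8.3

Pplat = PEEP + Vt / Cstat = 3 + 430 / 81.1 = 3 + 5.302 = 8.302 cmH2O.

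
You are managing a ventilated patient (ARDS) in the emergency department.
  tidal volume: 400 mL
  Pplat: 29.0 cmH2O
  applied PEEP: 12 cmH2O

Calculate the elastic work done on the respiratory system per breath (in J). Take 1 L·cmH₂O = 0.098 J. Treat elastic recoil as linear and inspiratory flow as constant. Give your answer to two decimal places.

0.33

Elastic work ≈ ½ × (Pplat − PEEP) × Vt = 0.5 × (29.0 − 12) × 0.400 L = 0.5 × 17.0 × 0.400 = 3.4 L·cmH2O.
× 0.098 J/(L·cmH2O) → 0.3332 J.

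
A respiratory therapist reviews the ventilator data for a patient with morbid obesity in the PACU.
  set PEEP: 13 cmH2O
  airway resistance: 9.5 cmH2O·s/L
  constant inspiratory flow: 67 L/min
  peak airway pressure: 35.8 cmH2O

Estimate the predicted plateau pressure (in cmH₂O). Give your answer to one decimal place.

25.2

Flow: 67 L/min ÷ 60 = 1.1167 L/s.
Pplat = PIP − Raw × flow = 35.8 − 9.5 × 1.1167 = 35.8 − 10.609 = 25.191 cmH2O.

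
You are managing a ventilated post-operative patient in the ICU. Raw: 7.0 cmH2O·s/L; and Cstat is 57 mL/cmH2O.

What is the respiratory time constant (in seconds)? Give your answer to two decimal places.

τ = R × C = 7.0 × 57 mL/cmH2O = 7.0 × 0.057 L/cmH2O = 0.399 s.

0.40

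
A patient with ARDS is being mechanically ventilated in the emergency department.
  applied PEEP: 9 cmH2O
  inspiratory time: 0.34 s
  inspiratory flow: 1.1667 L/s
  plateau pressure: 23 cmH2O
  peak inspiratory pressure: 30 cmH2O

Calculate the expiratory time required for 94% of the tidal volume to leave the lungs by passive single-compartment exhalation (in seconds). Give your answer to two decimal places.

0.48

Vt = flow × Ti = 1.1667 L/s × 0.34 s × 1000 mL/L = 396.68 mL.
R = (PIP − Pplat)/V̇ = (30 − 23) / 1.1667 = 7.0/1.1667 = 6.0 cmH2O·s/L.
C = Vt/(Pplat − PEEP) = 396.68 / (23 − 9) = 396.68/14.0 = 28.334 mL/cmH2O.
τ = R × C = 6.0 × 0.02833 L/cmH2O = 0.17 s.
t = −τ·ln(1 − 0.94) = −0.17·ln(0.06) = 0.4783 s.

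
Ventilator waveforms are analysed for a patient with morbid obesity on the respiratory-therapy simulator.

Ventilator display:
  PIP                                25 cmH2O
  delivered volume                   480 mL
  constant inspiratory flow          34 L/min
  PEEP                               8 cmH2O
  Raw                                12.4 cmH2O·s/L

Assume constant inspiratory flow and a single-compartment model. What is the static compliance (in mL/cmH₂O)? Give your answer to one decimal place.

Flow: 34 L/min ÷ 60 = 0.5667 L/s.
Equation of motion (constant flow): PIP = Vt/C + R·V̇ + PEEP.
Vt/C = PIP − R·V̇ − PEEP = 25 − 12.4×0.5667 − 8 = 25 − 7.027 − 8 = 9.973 cmH2O.
C = Vt / 9.973 = 480 / 9.973 = 48.13 mL/cmH2O.

48.1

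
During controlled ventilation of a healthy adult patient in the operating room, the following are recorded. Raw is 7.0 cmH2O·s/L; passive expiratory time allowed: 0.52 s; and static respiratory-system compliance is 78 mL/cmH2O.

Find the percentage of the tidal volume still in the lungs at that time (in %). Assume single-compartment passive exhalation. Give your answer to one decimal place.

38.6

τ = R × C = 7.0 × 78 mL/cmH2O = 7.0 × 0.078 L/cmH2O = 0.546 s.
Passive exhalation: V(t)/V₀ = e^(−t/τ) = e^(−0.52/0.546) = 0.3858.
Fraction remaining = 0.3858 → 38.58%.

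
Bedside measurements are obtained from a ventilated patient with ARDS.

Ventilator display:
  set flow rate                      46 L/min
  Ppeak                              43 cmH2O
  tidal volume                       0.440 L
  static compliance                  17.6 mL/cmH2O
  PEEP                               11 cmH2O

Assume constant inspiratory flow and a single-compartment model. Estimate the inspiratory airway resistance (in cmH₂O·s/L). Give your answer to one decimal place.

Flow: 46 L/min ÷ 60 = 0.7667 L/s.
Equation of motion (constant flow): PIP = Vt/C + R·V̇ + PEEP.
R·V̇ = PIP − Vt/C − PEEP = 43 − 440/17.6 − 11 = 43 − 25.0 − 11 = 7.0 cmH2O.
R = 7.0 / 0.7667 = 9.13 cmH2O·s/L.

9.1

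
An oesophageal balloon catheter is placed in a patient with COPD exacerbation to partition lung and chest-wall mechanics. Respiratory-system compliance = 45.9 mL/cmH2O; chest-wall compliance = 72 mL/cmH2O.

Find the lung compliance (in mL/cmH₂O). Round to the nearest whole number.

127

1/CL = 1/Crs − 1/Ccw.
1/CL = 1/45.9 − 1/72 = 0.007898.
CL = 126.61 mL/cmH2O.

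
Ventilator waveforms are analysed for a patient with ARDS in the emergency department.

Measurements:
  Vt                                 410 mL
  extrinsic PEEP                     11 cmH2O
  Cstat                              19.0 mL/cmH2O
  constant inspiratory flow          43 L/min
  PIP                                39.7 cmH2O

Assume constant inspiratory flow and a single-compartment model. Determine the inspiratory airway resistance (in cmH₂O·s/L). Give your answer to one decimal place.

9.9

Flow: 43 L/min ÷ 60 = 0.7167 L/s.
Equation of motion (constant flow): PIP = Vt/C + R·V̇ + PEEP.
R·V̇ = PIP − Vt/C − PEEP = 39.7 − 410/19.0 − 11 = 39.7 − 21.579 − 11 = 7.121 cmH2O.
R = 7.121 / 0.7167 = 9.936 cmH2O·s/L.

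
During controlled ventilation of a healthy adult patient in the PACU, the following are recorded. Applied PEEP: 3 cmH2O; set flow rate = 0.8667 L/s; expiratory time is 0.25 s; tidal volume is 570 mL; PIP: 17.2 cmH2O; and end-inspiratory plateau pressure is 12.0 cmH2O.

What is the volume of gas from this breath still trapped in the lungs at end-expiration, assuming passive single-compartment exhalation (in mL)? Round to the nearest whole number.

R = (PIP − Pplat)/V̇ = (17.2 − 12.0) / 0.8667 = 5.2/0.8667 = 6.0 cmH2O·s/L.
C = Vt/(Pplat − PEEP) = 570.0 / (12.0 − 3) = 570.0/9.0 = 63.333 mL/cmH2O.
τ = R × C = 6.0 × 0.06333 L/cmH2O = 0.38 s.
Fraction remaining = e^(−Te/τ) = e^(−0.25/0.38) = 0.5179.
Trapped volume = 570.0 × 0.5179 = 295.2 mL.

295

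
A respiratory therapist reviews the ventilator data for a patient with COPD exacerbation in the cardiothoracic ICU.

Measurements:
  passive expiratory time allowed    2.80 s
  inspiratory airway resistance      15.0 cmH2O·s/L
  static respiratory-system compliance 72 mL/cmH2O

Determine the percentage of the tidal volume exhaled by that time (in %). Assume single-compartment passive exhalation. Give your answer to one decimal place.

92.5

τ = R × C = 15.0 × 72 mL/cmH2O = 15.0 × 0.072 L/cmH2O = 1.08 s.
Passive exhalation: V(t)/V₀ = e^(−t/τ) = e^(−2.80/1.08) = 0.07483.
Fraction exhaled = 1 − 0.07483 = 0.9252 → 92.52%.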